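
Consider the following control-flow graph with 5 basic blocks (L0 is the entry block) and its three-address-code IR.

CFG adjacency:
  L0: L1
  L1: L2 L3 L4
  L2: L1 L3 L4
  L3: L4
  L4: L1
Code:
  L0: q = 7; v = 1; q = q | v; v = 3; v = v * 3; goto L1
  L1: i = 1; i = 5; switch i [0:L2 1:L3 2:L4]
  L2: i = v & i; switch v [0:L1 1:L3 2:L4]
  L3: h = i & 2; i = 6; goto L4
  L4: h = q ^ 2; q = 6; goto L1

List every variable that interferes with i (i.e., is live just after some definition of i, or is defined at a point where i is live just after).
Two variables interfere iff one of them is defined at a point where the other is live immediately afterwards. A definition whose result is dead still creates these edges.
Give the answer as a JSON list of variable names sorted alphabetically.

Answer: ["q", "v"]

Derivation:
Per-block:
  L0 def {q,v} use ∅
  L1 def {i} use ∅
  L2 def {i} use {i,v}
  L3 def {h,i} use {i}
  L4 def {h,q} use {q}

Backward fixpoint:
  live L0: ∅→{q,v}
  live L1: {q,v}→{i,q,v}
  live L2: {i,q,v}→{i,q,v}
  live L3: {i,q,v}→{q,v}
  live L4: {q,v}→{q,v}

Interference:
  h↔{q,v}
  i↔{q,v}
  q↔{h,i,v}
  v↔{h,i,q}

N(i) = ["q", "v"]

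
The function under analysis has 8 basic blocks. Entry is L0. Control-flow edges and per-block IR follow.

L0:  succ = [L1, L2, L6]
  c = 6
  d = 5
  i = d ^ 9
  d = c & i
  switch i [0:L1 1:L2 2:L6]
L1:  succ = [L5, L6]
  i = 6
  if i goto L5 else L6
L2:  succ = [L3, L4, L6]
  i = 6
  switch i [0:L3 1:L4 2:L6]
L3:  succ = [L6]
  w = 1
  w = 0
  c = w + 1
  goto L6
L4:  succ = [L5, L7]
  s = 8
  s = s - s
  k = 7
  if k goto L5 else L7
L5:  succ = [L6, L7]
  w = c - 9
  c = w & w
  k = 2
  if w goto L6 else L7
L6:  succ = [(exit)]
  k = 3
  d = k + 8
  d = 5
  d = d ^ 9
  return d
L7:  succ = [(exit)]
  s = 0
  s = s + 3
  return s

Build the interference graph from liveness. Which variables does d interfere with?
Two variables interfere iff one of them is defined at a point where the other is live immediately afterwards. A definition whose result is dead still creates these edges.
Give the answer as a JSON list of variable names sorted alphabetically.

Answer: ["c", "i"]

Working:
Per-block:
  L0: {c,d,i} / ∅
  L1: {i} / ∅
  L2: {i} / ∅
  L3: {c,w} / ∅
  L4: {k,s} / ∅
  L5: {c,k,w} / {c}
  L6: {d,k} / ∅
  L7: {s} / ∅

Live sets:
  L0: in=∅ out={c}
  L1: in={c} out={c}
  L2: in={c} out={c}
  L3: in=∅ out=∅
  L4: in={c} out={c}
  L5: in={c} out=∅
  L6: in=∅ out=∅
  L7: in=∅ out=∅

Interference:
  c — {d,i,k,s,w}
  d — {c,i}
  i — {c,d}
  k — {c,w}
  s — {c}
  w — {c,k}

N(d) = ["c", "i"]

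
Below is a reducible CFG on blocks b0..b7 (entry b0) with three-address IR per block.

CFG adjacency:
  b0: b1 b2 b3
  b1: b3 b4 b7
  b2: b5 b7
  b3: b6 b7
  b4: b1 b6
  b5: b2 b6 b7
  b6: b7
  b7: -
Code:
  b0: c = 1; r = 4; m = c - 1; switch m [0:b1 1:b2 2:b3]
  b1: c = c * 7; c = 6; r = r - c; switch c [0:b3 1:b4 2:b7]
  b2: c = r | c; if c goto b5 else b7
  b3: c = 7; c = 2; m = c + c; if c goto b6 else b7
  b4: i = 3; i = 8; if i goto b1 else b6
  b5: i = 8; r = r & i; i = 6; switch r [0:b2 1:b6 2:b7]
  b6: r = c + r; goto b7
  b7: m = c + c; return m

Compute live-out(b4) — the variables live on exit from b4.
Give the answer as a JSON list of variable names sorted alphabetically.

Per-block:
  b0: def={c,m,r} ue=∅
  b1: def={c,r} ue={c,r}
  b2: def={c} ue={c,r}
  b3: def={c,m} ue=∅
  b4: def={i} ue=∅
  b5: def={i,r} ue={r}
  b6: def={r} ue={c,r}
  b7: def={m} ue={c}

Liveness:
  b0 li=∅ lo={c,r}
  b1 li={c,r} lo={c,r}
  b2 li={c,r} lo={c,r}
  b3 li={r} lo={c,r}
  b4 li={c,r} lo={c,r}
  b5 li={c,r} lo={c,r}
  b6 li={c,r} lo={c}
  b7 li={c} lo=∅

live-out(b4) = ["c", "r"]

Answer: ["c", "r"]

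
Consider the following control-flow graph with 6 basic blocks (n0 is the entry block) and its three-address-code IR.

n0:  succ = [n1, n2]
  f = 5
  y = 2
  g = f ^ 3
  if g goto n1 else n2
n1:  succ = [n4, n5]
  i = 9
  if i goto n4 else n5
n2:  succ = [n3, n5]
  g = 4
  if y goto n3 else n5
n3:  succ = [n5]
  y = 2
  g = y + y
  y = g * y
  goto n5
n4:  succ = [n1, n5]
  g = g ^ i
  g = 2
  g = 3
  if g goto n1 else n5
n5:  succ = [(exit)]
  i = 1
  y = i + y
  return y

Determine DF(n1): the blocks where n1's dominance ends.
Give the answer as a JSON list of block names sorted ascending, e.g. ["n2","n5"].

idom tree: n1←n0 n2←n0 n3←n2 n4←n1 n5←n0
Dom at joins:
  n1: preds {n0,n4}: {n0} ∩ {n0,n1,n4} = {n0}; idom=n0
  n5: preds {n1,n2,n3,n4}: {n0,n1} ∩ {n0,n2} ∩ {n0,n2,n3} ∩ {n0,n1,n4} = {n0}; idom=n0

DF derivation:
  n1←n0: walk · to n0
  n1←n4: walk n4→n1 to n0
  n5←n1: walk n1 to n0
  n5←n2: walk n2 to n0
  n5←n3: walk n3→n2 to n0
  n5←n4: walk n4→n1 to n0
  n0 → ∅
  n1 → {n1,n5}
  n2 → {n5}
  n3 → {n5}
  n4 → {n1,n5}
  n5 → ∅

DF(n1) = ["n1", "n5"]

Answer: ["n1", "n5"]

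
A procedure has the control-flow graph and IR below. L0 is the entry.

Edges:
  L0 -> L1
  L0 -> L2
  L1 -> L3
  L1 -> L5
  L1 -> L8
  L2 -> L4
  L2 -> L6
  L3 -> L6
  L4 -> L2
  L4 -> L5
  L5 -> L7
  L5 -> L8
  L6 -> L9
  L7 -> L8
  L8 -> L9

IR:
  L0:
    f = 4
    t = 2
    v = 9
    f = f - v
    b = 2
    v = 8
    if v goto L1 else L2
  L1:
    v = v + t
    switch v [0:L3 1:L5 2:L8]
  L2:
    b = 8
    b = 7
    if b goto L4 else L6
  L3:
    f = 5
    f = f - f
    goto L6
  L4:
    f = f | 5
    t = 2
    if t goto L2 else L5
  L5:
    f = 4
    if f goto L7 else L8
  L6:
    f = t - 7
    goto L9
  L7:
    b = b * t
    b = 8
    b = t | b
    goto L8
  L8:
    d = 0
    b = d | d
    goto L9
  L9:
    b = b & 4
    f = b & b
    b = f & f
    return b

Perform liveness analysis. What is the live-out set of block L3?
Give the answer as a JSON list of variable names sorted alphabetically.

Per-block:
  L0 def {b,f,t,v} use ∅
  L1 def {v} use {t,v}
  L2 def {b} use ∅
  L3 def {f} use ∅
  L4 def {f,t} use {f}
  L5 def {f} use ∅
  L6 def {f} use {t}
  L7 def {b} use {b,t}
  L8 def {b,d} use ∅
  L9 def {b,f} use {b}

Live sets:
  live L0: ∅→{b,f,t,v}
  live L1: {b,t,v}→{b,t}
  live L2: {f,t}→{b,f,t}
  live L3: {b,t}→{b,t}
  live L4: {b,f}→{b,f,t}
  live L5: {b,t}→{b,t}
  live L6: {b,t}→{b}
  live L7: {b,t}→∅
  live L8: ∅→{b}
  live L9: {b}→∅

live-out(L3) = ["b", "t"]

Answer: ["b", "t"]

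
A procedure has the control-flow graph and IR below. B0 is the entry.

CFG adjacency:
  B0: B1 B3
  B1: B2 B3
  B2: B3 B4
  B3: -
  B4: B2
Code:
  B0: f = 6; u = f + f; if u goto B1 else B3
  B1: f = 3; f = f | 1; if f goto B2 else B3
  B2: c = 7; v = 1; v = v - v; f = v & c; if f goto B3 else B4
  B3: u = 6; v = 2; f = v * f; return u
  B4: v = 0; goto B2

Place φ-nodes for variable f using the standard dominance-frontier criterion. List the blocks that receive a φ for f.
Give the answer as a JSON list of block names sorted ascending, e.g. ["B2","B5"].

idom tree: B1←B0 B2←B1 B3←B0 B4←B2
Dom∩ at merges:
  B2: preds {B1,B4}: {B0,B1} ∩ {B0,B1,B2,B4} = {B0,B1}; idom=B1
  B3: preds {B0,B1,B2}: {B0} ∩ {B0,B1} ∩ {B0,B1,B2} = {B0}; idom=B0

Frontier:
  B2←B1: walk · to B1
  B2←B4: walk B4→B2 to B1
  B3←B0: walk · to B0
  B3←B1: walk B1 to B0
  B3←B2: walk B2→B1 to B0
  B0 → ∅
  B1 → {B3}
  B2 → {B2,B3}
  B3 → ∅
  B4 → {B2}

φ for f: defs {B0,B1,B2,B3}
  DF⁺ = {B2,B3}

Answer: ["B2", "B3"]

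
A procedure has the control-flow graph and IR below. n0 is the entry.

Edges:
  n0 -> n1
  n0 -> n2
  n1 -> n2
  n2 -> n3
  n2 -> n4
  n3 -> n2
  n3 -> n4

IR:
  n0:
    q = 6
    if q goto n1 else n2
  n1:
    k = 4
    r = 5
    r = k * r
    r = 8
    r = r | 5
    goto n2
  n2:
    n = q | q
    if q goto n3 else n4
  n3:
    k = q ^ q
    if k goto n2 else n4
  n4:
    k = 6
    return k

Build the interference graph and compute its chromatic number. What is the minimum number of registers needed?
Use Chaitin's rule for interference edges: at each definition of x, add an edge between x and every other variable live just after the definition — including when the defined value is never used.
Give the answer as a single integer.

Answer: 3

Analysis:
def/use:
  n0: {q} / ∅
  n1: {k,r} / ∅
  n2: {n} / {q}
  n3: {k} / {q}
  n4: {k} / ∅

Liveness:
  n0: in=∅ out={q}
  n1: in={q} out={q}
  n2: in={q} out={q}
  n3: in={q} out={q}
  n4: in=∅ out=∅

Interference:
  k↔{q,r}
  n↔{q}
  q↔{k,n,r}
  r↔{k,q}

Colouring:
  {k,q,r} pairwise interfere (3-clique) ⇒ χ ≥ 3
  assign k→R1 n→R1 q→R0 r→R2 — no edge inside a register ⇒ χ ≤ 3
  χ = 3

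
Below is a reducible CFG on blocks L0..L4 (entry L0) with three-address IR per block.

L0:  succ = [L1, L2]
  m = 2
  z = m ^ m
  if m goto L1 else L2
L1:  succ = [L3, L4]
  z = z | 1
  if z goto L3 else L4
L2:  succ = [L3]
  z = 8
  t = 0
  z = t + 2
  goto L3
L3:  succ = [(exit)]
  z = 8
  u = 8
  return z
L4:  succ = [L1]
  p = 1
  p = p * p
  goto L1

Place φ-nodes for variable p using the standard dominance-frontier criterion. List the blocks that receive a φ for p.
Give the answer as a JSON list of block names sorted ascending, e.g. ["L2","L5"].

idom tree: L1←L0 L2←L0 L3←L0 L4←L1
Join-block Dom:
  L1: preds {L0,L4}: {L0} ∩ {L0,L1,L4} = {L0}; idom=L0
  L3: preds {L1,L2}: {L0,L1} ∩ {L0,L2} = {L0}; idom=L0

Frontier:
  L1←L0: walk · to L0
  L1←L4: walk L4→L1 to L0
  L3←L1: walk L1 to L0
  L3←L2: walk L2 to L0
  L0: DF=∅
  L1: DF={L1,L3}
  L2: DF={L3}
  L3: DF=∅
  L4: DF={L1}

φ for p: defs {L4}
  DF⁺ = {L1,L3}

Answer: ["L1", "L3"]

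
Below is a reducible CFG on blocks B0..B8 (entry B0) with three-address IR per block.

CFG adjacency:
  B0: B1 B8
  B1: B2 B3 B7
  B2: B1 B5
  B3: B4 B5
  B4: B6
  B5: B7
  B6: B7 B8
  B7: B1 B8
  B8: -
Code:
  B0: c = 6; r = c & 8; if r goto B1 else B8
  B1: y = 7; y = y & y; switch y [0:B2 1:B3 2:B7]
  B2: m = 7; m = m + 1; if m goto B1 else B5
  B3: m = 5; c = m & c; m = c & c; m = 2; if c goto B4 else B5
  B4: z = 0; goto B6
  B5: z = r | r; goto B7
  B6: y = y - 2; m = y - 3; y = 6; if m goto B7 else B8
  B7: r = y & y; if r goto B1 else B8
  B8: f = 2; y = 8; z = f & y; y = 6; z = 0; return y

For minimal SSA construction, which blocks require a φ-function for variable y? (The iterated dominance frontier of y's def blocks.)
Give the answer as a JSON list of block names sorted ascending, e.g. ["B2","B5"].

idom tree: B1←B0 B2←B1 B3←B1 B4←B3 B5←B1 B6←B4 B7←B1 B8←B0
Join-block Dom:
  B1: preds {B0,B2,B7}: {B0} ∩ {B0,B1,B2} ∩ {B0,B1,B7} = {B0}; idom=B0
  B5: preds {B2,B3}: {B0,B1,B2} ∩ {B0,B1,B3} = {B0,B1}; idom=B1
  B7: preds {B1,B5,B6}: {B0,B1} ∩ {B0,B1,B5} ∩ {B0,B1,B3,B4,B6} = {B0,B1}; idom=B1
  B8: preds {B0,B6,B7}: {B0} ∩ {B0,B1,B3,B4,B6} ∩ {B0,B1,B7} = {B0}; idom=B0

DF walk-up:
  B1←B0: walk · to B0
  B1←B2: walk B2→B1 to B0
  B1←B7: walk B7→B1 to B0
  B5←B2: walk B2 to B1
  B5←B3: walk B3 to B1
  B7←B1: walk · to B1
  B7←B5: walk B5 to B1
  B7←B6: walk B6→B4→B3 to B1
  B8←B0: walk · to B0
  B8←B6: walk B6→B4→B3→B1 to B0
  B8←B7: walk B7→B1 to B0
  B0: DF=∅
  B1: DF={B1,B8}
  B2: DF={B1,B5}
  B3: DF={B5,B7,B8}
  B4: DF={B7,B8}
  B5: DF={B7}
  B6: DF={B7,B8}
  B7: DF={B1,B8}
  B8: DF=∅

φ for y: defs {B1,B6,B8}
  DF⁺ = {B1,B7,B8}

Answer: ["B1", "B7", "B8"]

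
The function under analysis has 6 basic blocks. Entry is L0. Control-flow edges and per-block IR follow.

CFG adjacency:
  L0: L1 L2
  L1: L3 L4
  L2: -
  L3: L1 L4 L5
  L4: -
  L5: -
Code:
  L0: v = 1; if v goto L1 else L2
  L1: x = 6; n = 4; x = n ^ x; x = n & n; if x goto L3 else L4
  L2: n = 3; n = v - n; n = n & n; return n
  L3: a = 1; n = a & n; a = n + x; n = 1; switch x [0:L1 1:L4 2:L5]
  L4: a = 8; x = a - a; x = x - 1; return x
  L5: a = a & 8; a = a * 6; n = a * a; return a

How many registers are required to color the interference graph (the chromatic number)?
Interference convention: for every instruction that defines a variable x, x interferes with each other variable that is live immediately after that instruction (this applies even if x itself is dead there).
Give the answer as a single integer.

Answer: 3

Working:
Block summaries:
  L0: {v} / ∅
  L1: {n,x} / ∅
  L2: {n} / {v}
  L3: {a,n} / {n,x}
  L4: {a,x} / ∅
  L5: {a,n} / {a}

Live sets:
  L0: in=∅ out={v}
  L1: in=∅ out={n,x}
  L2: in={v} out=∅
  L3: in={n,x} out={a}
  L4: in=∅ out=∅
  L5: in={a} out=∅

Conflict graph:
  a: {n,x}
  n: {a,v,x}
  v: {n}
  x: {a,n}

Registers:
  {a,n,x} pairwise interfere (3-clique) ⇒ χ ≥ 3
  assign a→R1 n→R0 v→R1 x→R2 — no edge inside a register ⇒ χ ≤ 3
  χ = 3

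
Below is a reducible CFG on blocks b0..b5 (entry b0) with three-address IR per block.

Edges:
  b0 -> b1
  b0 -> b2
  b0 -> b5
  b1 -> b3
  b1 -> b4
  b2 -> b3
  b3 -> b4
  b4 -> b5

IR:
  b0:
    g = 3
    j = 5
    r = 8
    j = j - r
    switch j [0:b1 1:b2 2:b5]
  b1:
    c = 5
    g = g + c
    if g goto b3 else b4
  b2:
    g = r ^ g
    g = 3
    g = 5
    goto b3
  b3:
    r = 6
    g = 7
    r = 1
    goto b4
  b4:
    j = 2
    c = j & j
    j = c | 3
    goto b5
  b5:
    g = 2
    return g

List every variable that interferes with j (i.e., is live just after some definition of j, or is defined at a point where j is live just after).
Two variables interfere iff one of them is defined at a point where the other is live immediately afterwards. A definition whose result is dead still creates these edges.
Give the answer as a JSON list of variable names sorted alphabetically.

Answer: ["g", "r"]

Derivation:
def/use:
  b0: {g,j,r} / ∅
  b1: {c,g} / {g}
  b2: {g} / {g,r}
  b3: {g,r} / ∅
  b4: {c,j} / ∅
  b5: {g} / ∅

Backward fixpoint:
  live b0: ∅→{g,r}
  live b1: {g}→∅
  live b2: {g,r}→∅
  live b3: ∅→∅
  live b4: ∅→∅
  live b5: ∅→∅

Interference:
  c — {g}
  g — {c,j,r}
  j — {g,r}
  r — {g,j}

N(j) = ["g", "r"]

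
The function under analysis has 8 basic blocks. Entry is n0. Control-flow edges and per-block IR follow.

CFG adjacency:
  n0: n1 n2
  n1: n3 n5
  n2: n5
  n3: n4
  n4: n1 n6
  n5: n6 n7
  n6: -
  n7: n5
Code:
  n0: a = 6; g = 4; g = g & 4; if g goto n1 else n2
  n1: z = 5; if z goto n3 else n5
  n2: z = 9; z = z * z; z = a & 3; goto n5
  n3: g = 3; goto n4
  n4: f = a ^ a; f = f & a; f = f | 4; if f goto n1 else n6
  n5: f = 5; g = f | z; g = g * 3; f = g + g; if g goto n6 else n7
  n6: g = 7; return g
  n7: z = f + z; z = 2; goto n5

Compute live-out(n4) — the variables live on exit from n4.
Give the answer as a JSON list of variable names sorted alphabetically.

Block summaries:
  n0: def={a,g} ue=∅
  n1: def={z} ue=∅
  n2: def={z} ue={a}
  n3: def={g} ue=∅
  n4: def={f} ue={a}
  n5: def={f,g} ue={z}
  n6: def={g} ue=∅
  n7: def={z} ue={f,z}

Backward fixpoint:
  n0: in=∅ out={a}
  n1: in={a} out={a,z}
  n2: in={a} out={z}
  n3: in={a} out={a}
  n4: in={a} out={a}
  n5: in={z} out={f,z}
  n6: in=∅ out=∅
  n7: in={f,z} out={z}

live-out(n4) = ["a"]

Answer: ["a"]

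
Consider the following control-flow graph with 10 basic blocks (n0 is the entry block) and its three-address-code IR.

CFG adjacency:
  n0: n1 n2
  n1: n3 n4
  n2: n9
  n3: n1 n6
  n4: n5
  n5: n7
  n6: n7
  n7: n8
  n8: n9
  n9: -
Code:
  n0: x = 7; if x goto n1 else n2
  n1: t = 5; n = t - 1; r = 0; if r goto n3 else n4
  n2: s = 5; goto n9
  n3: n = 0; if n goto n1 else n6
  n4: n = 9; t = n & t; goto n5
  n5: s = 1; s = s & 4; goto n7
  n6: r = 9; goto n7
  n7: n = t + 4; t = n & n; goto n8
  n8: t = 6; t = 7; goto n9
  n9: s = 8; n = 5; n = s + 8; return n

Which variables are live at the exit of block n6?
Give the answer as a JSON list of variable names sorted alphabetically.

def/use:
  n0 def {x} use ∅
  n1 def {n,r,t} use ∅
  n2 def {s} use ∅
  n3 def {n} use ∅
  n4 def {n,t} use {t}
  n5 def {s} use ∅
  n6 def {r} use ∅
  n7 def {n,t} use {t}
  n8 def {t} use ∅
  n9 def {n,s} use ∅

Backward fixpoint:
  n0: in=∅ out=∅
  n1: in=∅ out={t}
  n2: in=∅ out=∅
  n3: in={t} out={t}
  n4: in={t} out={t}
  n5: in={t} out={t}
  n6: in={t} out={t}
  n7: in={t} out=∅
  n8: in=∅ out=∅
  n9: in=∅ out=∅

live-out(n6) = ["t"]

Answer: ["t"]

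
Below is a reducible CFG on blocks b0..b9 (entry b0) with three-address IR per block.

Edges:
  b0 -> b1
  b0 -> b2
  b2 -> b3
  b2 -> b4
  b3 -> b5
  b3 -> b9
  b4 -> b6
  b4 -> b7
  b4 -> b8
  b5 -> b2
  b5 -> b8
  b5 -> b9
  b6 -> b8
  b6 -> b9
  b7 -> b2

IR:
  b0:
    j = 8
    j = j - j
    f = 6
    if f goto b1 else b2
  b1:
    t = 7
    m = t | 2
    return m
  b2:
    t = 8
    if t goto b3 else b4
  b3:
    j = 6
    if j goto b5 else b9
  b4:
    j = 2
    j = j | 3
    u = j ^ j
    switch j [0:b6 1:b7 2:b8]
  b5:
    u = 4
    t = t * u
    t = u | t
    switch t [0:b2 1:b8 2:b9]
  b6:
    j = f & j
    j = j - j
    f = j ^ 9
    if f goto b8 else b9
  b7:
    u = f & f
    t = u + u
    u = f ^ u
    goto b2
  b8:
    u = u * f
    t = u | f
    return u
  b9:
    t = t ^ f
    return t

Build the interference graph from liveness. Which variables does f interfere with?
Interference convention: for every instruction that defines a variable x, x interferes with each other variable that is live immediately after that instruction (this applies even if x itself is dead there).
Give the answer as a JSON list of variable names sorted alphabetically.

Per-block:
  b0 def {f,j} use ∅
  b1 def {m,t} use ∅
  b2 def {t} use ∅
  b3 def {j} use ∅
  b4 def {j,u} use ∅
  b5 def {t,u} use {t}
  b6 def {f,j} use {f,j}
  b7 def {t,u} use {f}
  b8 def {t,u} use {f,u}
  b9 def {t} use {f,t}

Backward fixpoint:
  b0 li=∅ lo={f}
  b1 li=∅ lo=∅
  b2 li={f} lo={f,t}
  b3 li={f,t} lo={f,t}
  b4 li={f,t} lo={f,j,t,u}
  b5 li={f,t} lo={f,t,u}
  b6 li={f,j,t,u} lo={f,t,u}
  b7 li={f} lo={f}
  b8 li={f,u} lo=∅
  b9 li={f,t} lo=∅

Interfere edges:
  f: {j,t,u}
  j: {f,t,u}
  m: ∅
  t: {f,j,u}
  u: {f,j,t}

N(f) = ["j", "t", "u"]

Answer: ["j", "t", "u"]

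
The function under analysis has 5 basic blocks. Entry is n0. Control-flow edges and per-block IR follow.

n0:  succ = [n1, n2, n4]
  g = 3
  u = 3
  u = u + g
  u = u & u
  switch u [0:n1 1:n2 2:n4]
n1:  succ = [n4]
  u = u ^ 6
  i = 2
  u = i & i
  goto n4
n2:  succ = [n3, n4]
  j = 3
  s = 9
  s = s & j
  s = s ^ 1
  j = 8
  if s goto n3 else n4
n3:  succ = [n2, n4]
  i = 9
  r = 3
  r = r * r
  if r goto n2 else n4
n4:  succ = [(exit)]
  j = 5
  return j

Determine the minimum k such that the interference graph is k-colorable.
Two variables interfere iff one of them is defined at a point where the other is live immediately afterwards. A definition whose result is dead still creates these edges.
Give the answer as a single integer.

Per-block:
  n0: def={g,u} ue=∅
  n1: def={i,u} ue={u}
  n2: def={j,s} ue=∅
  n3: def={i,r} ue=∅
  n4: def={j} ue=∅

Liveness:
  live n0: ∅→{u}
  live n1: {u}→∅
  live n2: ∅→∅
  live n3: ∅→∅
  live n4: ∅→∅

Interference:
  g↔{u}
  i↔∅
  j↔{s}
  r↔∅
  s↔{j}
  u↔{g}

Chromatic number:
  clique {g,u} ⇒ need ≥ 2
  assign g→c0 i→c0 j→c0 r→c0 s→c1 u→c1 — no edge inside a register ⇒ χ ≤ 2
  χ = 2

Answer: 2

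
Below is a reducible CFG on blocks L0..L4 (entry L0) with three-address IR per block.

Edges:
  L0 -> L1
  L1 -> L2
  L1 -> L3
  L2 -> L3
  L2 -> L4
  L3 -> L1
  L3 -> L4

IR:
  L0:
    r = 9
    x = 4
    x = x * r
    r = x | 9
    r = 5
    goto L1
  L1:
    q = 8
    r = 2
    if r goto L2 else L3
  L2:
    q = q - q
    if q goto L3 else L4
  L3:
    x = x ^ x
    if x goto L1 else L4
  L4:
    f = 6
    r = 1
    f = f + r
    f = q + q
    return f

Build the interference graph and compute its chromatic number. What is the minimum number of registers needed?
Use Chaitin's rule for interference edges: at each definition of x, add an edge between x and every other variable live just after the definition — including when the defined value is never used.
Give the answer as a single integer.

Answer: 3

Derivation:
def/use:
  L0 def {r,x} use ∅
  L1 def {q,r} use ∅
  L2 def {q} use {q}
  L3 def {x} use {x}
  L4 def {f,r} use {q}

Backward fixpoint:
  L0 li=∅ lo={x}
  L1 li={x} lo={q,x}
  L2 li={q,x} lo={q,x}
  L3 li={q,x} lo={q,x}
  L4 li={q} lo=∅

Interference:
  f — {q,r}
  q — {f,r,x}
  r — {f,q,x}
  x — {q,r}

Registers:
  clique {f,q,r} ⇒ need ≥ 3
  assign f→c2 q→c0 r→c1 x→c2 — no edge inside a register ⇒ χ ≤ 3
  χ = 3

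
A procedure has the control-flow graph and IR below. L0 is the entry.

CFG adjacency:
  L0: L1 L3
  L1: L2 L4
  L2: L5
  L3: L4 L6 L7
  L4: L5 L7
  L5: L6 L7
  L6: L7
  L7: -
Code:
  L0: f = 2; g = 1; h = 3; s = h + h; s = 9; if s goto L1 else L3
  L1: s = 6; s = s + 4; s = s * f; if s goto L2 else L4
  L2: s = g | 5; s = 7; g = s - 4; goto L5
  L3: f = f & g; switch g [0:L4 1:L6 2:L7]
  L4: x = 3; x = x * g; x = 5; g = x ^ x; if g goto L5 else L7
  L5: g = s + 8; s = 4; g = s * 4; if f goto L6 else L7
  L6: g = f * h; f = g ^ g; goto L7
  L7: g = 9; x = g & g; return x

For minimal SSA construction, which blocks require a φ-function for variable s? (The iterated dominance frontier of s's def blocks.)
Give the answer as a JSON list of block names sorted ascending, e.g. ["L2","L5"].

idom tree: L1←L0 L2←L1 L3←L0 L4←L0 L5←L0 L6←L0 L7←L0
Join-block Dom:
  L4: preds {L1,L3}: {L0,L1} ∩ {L0,L3} = {L0}; idom=L0
  L5: preds {L2,L4}: {L0,L1,L2} ∩ {L0,L4} = {L0}; idom=L0
  L6: preds {L3,L5}: {L0,L3} ∩ {L0,L5} = {L0}; idom=L0
  L7: preds {L3,L4,L5,L6}: {L0,L3} ∩ {L0,L4} ∩ {L0,L5} ∩ {L0,L6} = {L0}; idom=L0

DF derivation:
  L4←L1: walk L1 to L0
  L4←L3: walk L3 to L0
  L5←L2: walk L2→L1 to L0
  L5←L4: walk L4 to L0
  L6←L3: walk L3 to L0
  L6←L5: walk L5 to L0
  L7←L3: walk L3 to L0
  L7←L4: walk L4 to L0
  L7←L5: walk L5 to L0
  L7←L6: walk L6 to L0
  L0 → ∅
  L1 → {L4,L5}
  L2 → {L5}
  L3 → {L4,L6,L7}
  L4 → {L5,L7}
  L5 → {L6,L7}
  L6 → {L7}
  L7 → ∅

φ for s: defs {L0,L1,L2,L5}
  DF⁺ = {L4,L5,L6,L7}

Answer: ["L4", "L5", "L6", "L7"]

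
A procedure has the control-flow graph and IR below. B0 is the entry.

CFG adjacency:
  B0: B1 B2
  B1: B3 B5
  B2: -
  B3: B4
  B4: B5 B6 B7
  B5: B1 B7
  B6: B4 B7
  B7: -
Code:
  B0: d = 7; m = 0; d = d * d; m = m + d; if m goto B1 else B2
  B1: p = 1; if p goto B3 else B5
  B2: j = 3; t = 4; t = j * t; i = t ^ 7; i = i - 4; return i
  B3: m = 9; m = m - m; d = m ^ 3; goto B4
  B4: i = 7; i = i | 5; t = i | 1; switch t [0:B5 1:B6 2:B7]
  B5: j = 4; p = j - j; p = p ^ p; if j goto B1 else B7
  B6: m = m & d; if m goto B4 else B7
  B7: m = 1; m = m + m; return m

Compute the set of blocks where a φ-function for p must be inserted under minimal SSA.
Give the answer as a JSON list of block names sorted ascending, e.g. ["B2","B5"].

idom tree: B1←B0 B2←B0 B3←B1 B4←B3 B5←B1 B6←B4 B7←B1
Join-block Dom:
  B1: preds {B0,B5}: {B0} ∩ {B0,B1,B5} = {B0}; idom=B0
  B4: preds {B3,B6}: {B0,B1,B3} ∩ {B0,B1,B3,B4,B6} = {B0,B1,B3}; idom=B3
  B5: preds {B1,B4}: {B0,B1} ∩ {B0,B1,B3,B4} = {B0,B1}; idom=B1
  B7: preds {B4,B5,B6}: {B0,B1,B3,B4} ∩ {B0,B1,B5} ∩ {B0,B1,B3,B4,B6} = {B0,B1}; idom=B1

DF walk-up:
  join B1 pred B0: · stop@B0
  join B1 pred B5: B5→B1 stop@B0
  join B4 pred B3: · stop@B3
  join B4 pred B6: B6→B4 stop@B3
  join B5 pred B1: · stop@B1
  join B5 pred B4: B4→B3 stop@B1
  join B7 pred B4: B4→B3 stop@B1
  join B7 pred B5: B5 stop@B1
  join B7 pred B6: B6→B4→B3 stop@B1
  B0: DF=∅
  B1: DF={B1}
  B2: DF=∅
  B3: DF={B5,B7}
  B4: DF={B4,B5,B7}
  B5: DF={B1,B7}
  B6: DF={B4,B7}
  B7: DF=∅

φ for p: defs {B1,B5}
  DF⁺ = {B1,B7}

Answer: ["B1", "B7"]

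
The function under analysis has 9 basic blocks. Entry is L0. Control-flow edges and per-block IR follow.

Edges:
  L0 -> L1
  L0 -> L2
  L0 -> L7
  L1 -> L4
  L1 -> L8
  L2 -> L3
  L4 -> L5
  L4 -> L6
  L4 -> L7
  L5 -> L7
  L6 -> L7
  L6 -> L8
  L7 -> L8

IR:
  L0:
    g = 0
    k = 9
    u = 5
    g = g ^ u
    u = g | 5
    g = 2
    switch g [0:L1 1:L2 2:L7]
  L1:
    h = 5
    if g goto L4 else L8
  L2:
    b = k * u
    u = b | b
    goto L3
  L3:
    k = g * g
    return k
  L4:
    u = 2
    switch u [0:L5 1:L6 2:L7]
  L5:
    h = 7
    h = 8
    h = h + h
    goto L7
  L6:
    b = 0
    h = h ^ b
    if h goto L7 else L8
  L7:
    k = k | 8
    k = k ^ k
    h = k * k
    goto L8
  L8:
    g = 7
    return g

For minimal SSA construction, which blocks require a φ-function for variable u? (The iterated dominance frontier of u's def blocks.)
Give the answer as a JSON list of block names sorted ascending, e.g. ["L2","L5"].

Answer: ["L7", "L8"]

Derivation:
idom tree: L1←L0 L2←L0 L3←L2 L4←L1 L5←L4 L6←L4 L7←L0 L8←L0
Join-block Dom:
  L7: preds {L0,L4,L5,L6}: {L0} ∩ {L0,L1,L4} ∩ {L0,L1,L4,L5} ∩ {L0,L1,L4,L6} = {L0}; idom=L0
  L8: preds {L1,L6,L7}: {L0,L1} ∩ {L0,L1,L4,L6} ∩ {L0,L7} = {L0}; idom=L0

Frontier:
  L7←L0: walk · to L0
  L7←L4: walk L4→L1 to L0
  L7←L5: walk L5→L4→L1 to L0
  L7←L6: walk L6→L4→L1 to L0
  L8←L1: walk L1 to L0
  L8←L6: walk L6→L4→L1 to L0
  L8←L7: walk L7 to L0
  L0 → ∅
  L1 → {L7,L8}
  L2 → ∅
  L3 → ∅
  L4 → {L7,L8}
  L5 → {L7}
  L6 → {L7,L8}
  L7 → {L8}
  L8 → ∅

φ for u: defs {L0,L2,L4}
  DF⁺ = {L7,L8}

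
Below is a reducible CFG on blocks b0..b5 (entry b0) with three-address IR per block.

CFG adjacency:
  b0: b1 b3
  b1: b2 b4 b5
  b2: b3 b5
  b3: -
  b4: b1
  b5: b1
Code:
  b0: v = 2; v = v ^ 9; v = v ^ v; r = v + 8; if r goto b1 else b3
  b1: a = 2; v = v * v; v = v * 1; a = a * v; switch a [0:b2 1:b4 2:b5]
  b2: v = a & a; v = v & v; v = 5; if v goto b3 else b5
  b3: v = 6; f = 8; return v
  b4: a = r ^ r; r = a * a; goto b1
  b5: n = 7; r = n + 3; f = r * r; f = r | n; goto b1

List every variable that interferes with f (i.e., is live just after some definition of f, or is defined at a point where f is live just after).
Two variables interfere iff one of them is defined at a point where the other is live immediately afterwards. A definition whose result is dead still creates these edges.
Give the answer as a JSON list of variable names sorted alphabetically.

Answer: ["n", "r", "v"]

Working:
def/use:
  b0: {r,v} / ∅
  b1: {a,v} / {v}
  b2: {v} / {a}
  b3: {f,v} / ∅
  b4: {a,r} / {r}
  b5: {f,n,r} / ∅

Backward fixpoint:
  b0: in=∅ out={r,v}
  b1: in={r,v} out={a,r,v}
  b2: in={a} out={v}
  b3: in=∅ out=∅
  b4: in={r,v} out={r,v}
  b5: in={v} out={r,v}

Interfere edges:
  a: {r,v}
  f: {n,r,v}
  n: {f,r,v}
  r: {a,f,n,v}
  v: {a,f,n,r}

N(f) = ["n", "r", "v"]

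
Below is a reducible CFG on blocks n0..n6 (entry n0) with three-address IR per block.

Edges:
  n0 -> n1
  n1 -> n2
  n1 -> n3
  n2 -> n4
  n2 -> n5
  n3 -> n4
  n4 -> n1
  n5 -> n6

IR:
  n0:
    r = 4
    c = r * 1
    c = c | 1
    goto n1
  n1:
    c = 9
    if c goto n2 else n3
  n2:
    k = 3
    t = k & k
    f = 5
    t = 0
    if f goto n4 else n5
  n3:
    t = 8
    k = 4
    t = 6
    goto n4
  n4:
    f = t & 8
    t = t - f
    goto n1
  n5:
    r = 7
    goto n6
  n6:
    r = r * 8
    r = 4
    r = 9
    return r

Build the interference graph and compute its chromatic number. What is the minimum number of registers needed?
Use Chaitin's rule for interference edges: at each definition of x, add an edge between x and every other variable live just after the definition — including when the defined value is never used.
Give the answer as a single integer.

Block summaries:
  n0: {c,r} / ∅
  n1: {c} / ∅
  n2: {f,k,t} / ∅
  n3: {k,t} / ∅
  n4: {f,t} / {t}
  n5: {r} / ∅
  n6: {r} / {r}

Live sets:
  n0: in=∅ out=∅
  n1: in=∅ out=∅
  n2: in=∅ out={t}
  n3: in=∅ out={t}
  n4: in={t} out=∅
  n5: in=∅ out={r}
  n6: in={r} out=∅

Conflict graph:
  c: ∅
  f: {t}
  k: ∅
  r: ∅
  t: {f}

Chromatic number:
  lower bound: {f,t} mutually conflict ⇒ χ ≥ 2
  assign c→R0 f→R0 k→R0 r→R0 t→R1 — no edge inside a register ⇒ χ ≤ 2
  χ = 2

Answer: 2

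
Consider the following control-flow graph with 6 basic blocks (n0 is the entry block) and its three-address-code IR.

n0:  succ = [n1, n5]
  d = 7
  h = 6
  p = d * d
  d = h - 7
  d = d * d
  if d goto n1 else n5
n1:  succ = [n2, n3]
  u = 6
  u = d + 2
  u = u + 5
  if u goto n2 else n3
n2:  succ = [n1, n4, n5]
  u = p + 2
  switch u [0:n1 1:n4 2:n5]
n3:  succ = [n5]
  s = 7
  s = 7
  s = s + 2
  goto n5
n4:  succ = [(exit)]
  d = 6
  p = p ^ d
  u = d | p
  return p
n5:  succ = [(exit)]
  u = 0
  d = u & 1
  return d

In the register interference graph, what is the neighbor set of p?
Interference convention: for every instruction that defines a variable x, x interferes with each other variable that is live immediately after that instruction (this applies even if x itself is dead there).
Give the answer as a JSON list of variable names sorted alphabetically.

Answer: ["d", "h", "u"]

Analysis:
Per-block:
  n0: {d,h,p} / ∅
  n1: {u} / {d}
  n2: {u} / {p}
  n3: {s} / ∅
  n4: {d,p,u} / {p}
  n5: {d,u} / ∅

Live sets:
  live n0: ∅→{d,p}
  live n1: {d,p}→{d,p}
  live n2: {d,p}→{d,p}
  live n3: ∅→∅
  live n4: {p}→∅
  live n5: ∅→∅

Interference:
  d: {h,p,u}
  h: {d,p}
  p: {d,h,u}
  s: ∅
  u: {d,p}

N(p) = ["d", "h", "u"]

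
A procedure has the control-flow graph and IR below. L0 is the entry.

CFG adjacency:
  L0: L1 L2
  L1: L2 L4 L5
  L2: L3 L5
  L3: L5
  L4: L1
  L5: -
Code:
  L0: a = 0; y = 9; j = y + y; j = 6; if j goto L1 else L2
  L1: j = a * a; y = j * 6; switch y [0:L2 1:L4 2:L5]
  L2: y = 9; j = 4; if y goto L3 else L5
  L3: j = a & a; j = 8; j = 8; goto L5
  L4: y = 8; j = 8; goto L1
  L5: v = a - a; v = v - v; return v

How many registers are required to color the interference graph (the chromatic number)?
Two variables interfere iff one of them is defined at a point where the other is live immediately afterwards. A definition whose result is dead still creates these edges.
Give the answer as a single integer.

Answer: 3

Analysis:
def/use:
  L0 def {a,j,y} use ∅
  L1 def {j,y} use {a}
  L2 def {j,y} use ∅
  L3 def {j} use {a}
  L4 def {j,y} use ∅
  L5 def {v} use {a}

Liveness:
  L0 li=∅ lo={a}
  L1 li={a} lo={a}
  L2 li={a} lo={a}
  L3 li={a} lo={a}
  L4 li={a} lo={a}
  L5 li={a} lo=∅

Conflict graph:
  a: {j,y}
  j: {a,y}
  v: ∅
  y: {a,j}

Colouring:
  clique {a,j,y} ⇒ need ≥ 3
  assign a→R0 j→R1 v→R0 y→R2 — no edge inside a register ⇒ χ ≤ 3
  χ = 3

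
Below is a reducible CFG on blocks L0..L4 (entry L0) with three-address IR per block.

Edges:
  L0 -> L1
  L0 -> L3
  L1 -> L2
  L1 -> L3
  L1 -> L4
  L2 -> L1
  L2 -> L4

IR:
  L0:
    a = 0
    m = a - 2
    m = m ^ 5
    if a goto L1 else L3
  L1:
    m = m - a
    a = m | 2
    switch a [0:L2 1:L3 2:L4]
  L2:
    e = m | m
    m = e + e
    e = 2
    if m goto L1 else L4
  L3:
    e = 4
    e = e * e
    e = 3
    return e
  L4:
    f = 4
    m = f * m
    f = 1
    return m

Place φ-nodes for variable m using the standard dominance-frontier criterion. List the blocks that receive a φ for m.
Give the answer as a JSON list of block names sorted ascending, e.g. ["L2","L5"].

idom tree: L1←L0 L2←L1 L3←L0 L4←L1
Dom at joins:
  L1: preds {L0,L2}: {L0} ∩ {L0,L1,L2} = {L0}; idom=L0
  L3: preds {L0,L1}: {L0} ∩ {L0,L1} = {L0}; idom=L0
  L4: preds {L1,L2}: {L0,L1} ∩ {L0,L1,L2} = {L0,L1}; idom=L1

DF walk-up:
  L1←L0: walk · to L0
  L1←L2: walk L2→L1 to L0
  L3←L0: walk · to L0
  L3←L1: walk L1 to L0
  L4←L1: walk · to L1
  L4←L2: walk L2 to L1
  L0 → ∅
  L1 → {L1,L3}
  L2 → {L1,L4}
  L3 → ∅
  L4 → ∅

φ for m: defs {L0,L1,L2,L4}
  DF⁺ = {L1,L3,L4}

Answer: ["L1", "L3", "L4"]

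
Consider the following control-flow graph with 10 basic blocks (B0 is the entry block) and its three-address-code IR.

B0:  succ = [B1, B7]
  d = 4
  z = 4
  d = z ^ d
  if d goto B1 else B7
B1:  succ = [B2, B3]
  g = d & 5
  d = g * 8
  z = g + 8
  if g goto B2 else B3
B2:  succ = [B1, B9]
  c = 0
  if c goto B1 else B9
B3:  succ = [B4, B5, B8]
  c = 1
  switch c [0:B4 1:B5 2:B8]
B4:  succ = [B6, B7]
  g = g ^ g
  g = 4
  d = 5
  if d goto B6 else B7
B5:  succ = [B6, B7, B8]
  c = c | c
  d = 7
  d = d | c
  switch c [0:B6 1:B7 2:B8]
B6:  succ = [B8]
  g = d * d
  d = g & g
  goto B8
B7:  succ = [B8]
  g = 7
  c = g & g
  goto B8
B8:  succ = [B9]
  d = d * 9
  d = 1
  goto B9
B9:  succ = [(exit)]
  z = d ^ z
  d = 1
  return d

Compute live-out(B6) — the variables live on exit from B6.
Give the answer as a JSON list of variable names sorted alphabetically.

Block summaries:
  B0 def {d,z} use ∅
  B1 def {d,g,z} use {d}
  B2 def {c} use ∅
  B3 def {c} use ∅
  B4 def {d,g} use {g}
  B5 def {c,d} use {c}
  B6 def {d,g} use {d}
  B7 def {c,g} use ∅
  B8 def {d} use {d}
  B9 def {d,z} use {d,z}

Backward fixpoint:
  live B0: ∅→{d,z}
  live B1: {d}→{d,g,z}
  live B2: {d,z}→{d,z}
  live B3: {d,g,z}→{c,d,g,z}
  live B4: {g,z}→{d,z}
  live B5: {c,z}→{d,z}
  live B6: {d,z}→{d,z}
  live B7: {d,z}→{d,z}
  live B8: {d,z}→{d,z}
  live B9: {d,z}→∅

live-out(B6) = ["d", "z"]

Answer: ["d", "z"]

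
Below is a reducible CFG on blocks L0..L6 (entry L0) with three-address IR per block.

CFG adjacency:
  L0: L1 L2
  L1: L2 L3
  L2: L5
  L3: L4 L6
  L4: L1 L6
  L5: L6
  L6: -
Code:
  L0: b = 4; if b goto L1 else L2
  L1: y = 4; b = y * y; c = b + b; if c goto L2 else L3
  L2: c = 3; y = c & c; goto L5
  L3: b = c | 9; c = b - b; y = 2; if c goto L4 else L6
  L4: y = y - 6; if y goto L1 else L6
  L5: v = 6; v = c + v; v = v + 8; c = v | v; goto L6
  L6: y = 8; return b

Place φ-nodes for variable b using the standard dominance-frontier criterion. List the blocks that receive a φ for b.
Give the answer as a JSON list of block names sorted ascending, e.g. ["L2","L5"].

idom tree: L1←L0 L2←L0 L3←L1 L4←L3 L5←L2 L6←L0
Join-block Dom:
  L1: preds {L0,L4}: {L0} ∩ {L0,L1,L3,L4} = {L0}; idom=L0
  L2: preds {L0,L1}: {L0} ∩ {L0,L1} = {L0}; idom=L0
  L6: preds {L3,L4,L5}: {L0,L1,L3} ∩ {L0,L1,L3,L4} ∩ {L0,L2,L5} = {L0}; idom=L0

DF walk-up:
  L1←L0: walk · to L0
  L1←L4: walk L4→L3→L1 to L0
  L2←L0: walk · to L0
  L2←L1: walk L1 to L0
  L6←L3: walk L3→L1 to L0
  L6←L4: walk L4→L3→L1 to L0
  L6←L5: walk L5→L2 to L0
  L0: DF=∅
  L1: DF={L1,L2,L6}
  L2: DF={L6}
  L3: DF={L1,L6}
  L4: DF={L1,L6}
  L5: DF={L6}
  L6: DF=∅

φ for b: defs {L0,L1,L3}
  DF⁺ = {L1,L2,L6}

Answer: ["L1", "L2", "L6"]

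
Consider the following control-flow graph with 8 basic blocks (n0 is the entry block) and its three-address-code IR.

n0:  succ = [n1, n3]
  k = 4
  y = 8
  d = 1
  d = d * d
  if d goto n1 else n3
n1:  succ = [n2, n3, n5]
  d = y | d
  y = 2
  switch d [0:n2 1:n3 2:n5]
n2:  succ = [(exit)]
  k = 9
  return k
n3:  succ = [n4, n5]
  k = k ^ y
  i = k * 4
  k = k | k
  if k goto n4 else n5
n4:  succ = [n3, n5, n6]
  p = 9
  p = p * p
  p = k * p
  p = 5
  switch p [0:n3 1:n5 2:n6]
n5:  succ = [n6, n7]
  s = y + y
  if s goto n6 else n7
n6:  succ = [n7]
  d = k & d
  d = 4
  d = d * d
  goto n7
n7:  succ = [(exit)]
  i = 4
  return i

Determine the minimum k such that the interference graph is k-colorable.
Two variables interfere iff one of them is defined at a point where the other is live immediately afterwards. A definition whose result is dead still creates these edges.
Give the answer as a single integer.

Answer: 4

Derivation:
def/use:
  n0: def={d,k,y} ue=∅
  n1: def={d,y} ue={d,y}
  n2: def={k} ue=∅
  n3: def={i,k} ue={k,y}
  n4: def={p} ue={k}
  n5: def={s} ue={y}
  n6: def={d} ue={d,k}
  n7: def={i} ue=∅

Live sets:
  live n0: ∅→{d,k,y}
  live n1: {d,k,y}→{d,k,y}
  live n2: ∅→∅
  live n3: {d,k,y}→{d,k,y}
  live n4: {d,k,y}→{d,k,y}
  live n5: {d,k,y}→{d,k}
  live n6: {d,k}→∅
  live n7: ∅→∅

Interference:
  d↔{i,k,p,s,y}
  i↔{d,k,y}
  k↔{d,i,p,s,y}
  p↔{d,k,y}
  s↔{d,k}
  y↔{d,i,k,p}

Registers:
  lower bound: {d,i,k,y} mutually conflict ⇒ χ ≥ 4
  assign d→R0 i→R3 k→R1 p→R3 s→R2 y→R2 — no edge inside a register ⇒ χ ≤ 4
  χ = 4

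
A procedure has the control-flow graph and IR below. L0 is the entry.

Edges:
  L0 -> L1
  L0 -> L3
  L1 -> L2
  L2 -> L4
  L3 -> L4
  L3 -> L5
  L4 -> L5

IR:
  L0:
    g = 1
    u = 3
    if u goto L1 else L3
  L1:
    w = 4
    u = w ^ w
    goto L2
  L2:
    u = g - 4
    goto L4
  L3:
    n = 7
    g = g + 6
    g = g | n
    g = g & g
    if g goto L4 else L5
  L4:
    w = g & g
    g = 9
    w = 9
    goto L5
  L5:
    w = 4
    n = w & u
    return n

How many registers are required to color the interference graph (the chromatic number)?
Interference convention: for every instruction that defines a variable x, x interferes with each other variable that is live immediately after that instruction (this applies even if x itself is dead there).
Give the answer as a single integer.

def/use:
  L0: {g,u} / ∅
  L1: {u,w} / ∅
  L2: {u} / {g}
  L3: {g,n} / {g}
  L4: {g,w} / {g}
  L5: {n,w} / {u}

Backward fixpoint:
  live L0: ∅→{g,u}
  live L1: {g}→{g}
  live L2: {g}→{g,u}
  live L3: {g,u}→{g,u}
  live L4: {g,u}→{u}
  live L5: {u}→∅

Interference:
  g↔{n,u,w}
  n↔{g,u}
  u↔{g,n,w}
  w↔{g,u}

Colouring:
  clique {g,n,u} ⇒ need ≥ 3
  assign g→r0 n→r2 u→r1 w→r2 — no edge inside a register ⇒ χ ≤ 3
  χ = 3

Answer: 3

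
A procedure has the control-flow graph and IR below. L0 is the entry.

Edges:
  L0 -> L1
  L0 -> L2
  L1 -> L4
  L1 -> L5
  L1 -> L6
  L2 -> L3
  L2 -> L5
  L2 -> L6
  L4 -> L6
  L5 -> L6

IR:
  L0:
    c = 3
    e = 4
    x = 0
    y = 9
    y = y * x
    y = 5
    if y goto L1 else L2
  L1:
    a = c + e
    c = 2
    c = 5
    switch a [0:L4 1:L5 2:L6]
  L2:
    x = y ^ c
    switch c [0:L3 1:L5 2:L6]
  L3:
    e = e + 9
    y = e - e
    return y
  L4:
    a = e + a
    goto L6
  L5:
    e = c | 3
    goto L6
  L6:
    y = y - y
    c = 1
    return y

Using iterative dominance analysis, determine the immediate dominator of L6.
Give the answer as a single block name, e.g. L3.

Answer: L0

Derivation:
idom tree: L1←L0 L2←L0 L3←L2 L4←L1 L5←L0 L6←L0
Dom at joins:
  L5: preds {L1,L2}: {L0,L1} ∩ {L0,L2} = {L0}; idom=L0
  L6: preds {L1,L2,L4,L5}: {L0,L1} ∩ {L0,L2} ∩ {L0,L1,L4} ∩ {L0,L5} = {L0}; idom=L0

idom(L6) = L0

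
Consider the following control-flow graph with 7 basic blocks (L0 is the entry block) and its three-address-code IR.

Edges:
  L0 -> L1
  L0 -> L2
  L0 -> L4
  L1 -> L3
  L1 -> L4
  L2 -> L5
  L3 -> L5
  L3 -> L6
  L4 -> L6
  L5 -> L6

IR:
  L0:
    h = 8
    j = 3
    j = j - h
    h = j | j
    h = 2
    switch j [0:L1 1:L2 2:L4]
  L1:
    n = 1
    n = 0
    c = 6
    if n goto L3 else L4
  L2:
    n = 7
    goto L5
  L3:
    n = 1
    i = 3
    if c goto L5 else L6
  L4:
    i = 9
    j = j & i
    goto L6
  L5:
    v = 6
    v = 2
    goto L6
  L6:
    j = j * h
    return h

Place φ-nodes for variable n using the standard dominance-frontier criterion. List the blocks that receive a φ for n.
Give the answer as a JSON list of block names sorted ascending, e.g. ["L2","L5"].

idom tree: L1←L0 L2←L0 L3←L1 L4←L0 L5←L0 L6←L0
Join-block Dom:
  L4: preds {L0,L1}: {L0} ∩ {L0,L1} = {L0}; idom=L0
  L5: preds {L2,L3}: {L0,L2} ∩ {L0,L1,L3} = {L0}; idom=L0
  L6: preds {L3,L4,L5}: {L0,L1,L3} ∩ {L0,L4} ∩ {L0,L5} = {L0}; idom=L0

DF walk-up:
  join L4 pred L0: · stop@L0
  join L4 pred L1: L1 stop@L0
  join L5 pred L2: L2 stop@L0
  join L5 pred L3: L3→L1 stop@L0
  join L6 pred L3: L3→L1 stop@L0
  join L6 pred L4: L4 stop@L0
  join L6 pred L5: L5 stop@L0
  L0: DF=∅
  L1: DF={L4,L5,L6}
  L2: DF={L5}
  L3: DF={L5,L6}
  L4: DF={L6}
  L5: DF={L6}
  L6: DF=∅

φ for n: defs {L1,L2,L3}
  DF⁺ = {L4,L5,L6}

Answer: ["L4", "L5", "L6"]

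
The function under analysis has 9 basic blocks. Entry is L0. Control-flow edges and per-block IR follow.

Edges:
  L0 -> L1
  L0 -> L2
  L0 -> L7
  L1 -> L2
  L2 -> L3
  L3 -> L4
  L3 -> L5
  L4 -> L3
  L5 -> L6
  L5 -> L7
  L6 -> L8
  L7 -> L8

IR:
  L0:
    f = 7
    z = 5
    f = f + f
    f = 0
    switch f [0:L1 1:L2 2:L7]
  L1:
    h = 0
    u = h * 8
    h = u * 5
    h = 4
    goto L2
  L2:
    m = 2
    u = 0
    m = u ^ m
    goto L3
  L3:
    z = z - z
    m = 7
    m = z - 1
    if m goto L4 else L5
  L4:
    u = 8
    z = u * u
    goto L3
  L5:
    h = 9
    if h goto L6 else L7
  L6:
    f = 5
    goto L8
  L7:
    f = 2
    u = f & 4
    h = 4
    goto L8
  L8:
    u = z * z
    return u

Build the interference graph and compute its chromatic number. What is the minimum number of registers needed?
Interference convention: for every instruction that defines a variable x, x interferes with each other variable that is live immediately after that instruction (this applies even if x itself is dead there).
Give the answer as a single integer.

Answer: 3

Working:
def/use:
  L0: def={f,z} ue=∅
  L1: def={h,u} ue=∅
  L2: def={m,u} ue=∅
  L3: def={m,z} ue={z}
  L4: def={u,z} ue=∅
  L5: def={h} ue=∅
  L6: def={f} ue=∅
  L7: def={f,h,u} ue=∅
  L8: def={u} ue={z}

Liveness:
  L0 li=∅ lo={z}
  L1 li={z} lo={z}
  L2 li={z} lo={z}
  L3 li={z} lo={z}
  L4 li=∅ lo={z}
  L5 li={z} lo={z}
  L6 li={z} lo={z}
  L7 li={z} lo={z}
  L8 li={z} lo=∅

Interfere edges:
  f: {z}
  h: {z}
  m: {u,z}
  u: {m,z}
  z: {f,h,m,u}

Colouring:
  clique {m,u,z} ⇒ need ≥ 3
  assign f→R1 h→R1 m→R1 u→R2 z→R0 — no edge inside a register ⇒ χ ≤ 3
  χ = 3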